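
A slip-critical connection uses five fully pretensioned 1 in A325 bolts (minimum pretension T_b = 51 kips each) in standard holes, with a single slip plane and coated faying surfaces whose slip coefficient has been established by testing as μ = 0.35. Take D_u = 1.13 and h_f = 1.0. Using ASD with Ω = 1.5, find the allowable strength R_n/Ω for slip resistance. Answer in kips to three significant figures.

67.2 kips

R_n = μ · D_u · h_f · T_b · n_s · n_b = 0.35 × 1.13 × 1.0 × 51 × 1 × 5 = 100.9 kips.
Allowable strength R_n/Ω = 100.9 / 1.5 = 67.2 kips.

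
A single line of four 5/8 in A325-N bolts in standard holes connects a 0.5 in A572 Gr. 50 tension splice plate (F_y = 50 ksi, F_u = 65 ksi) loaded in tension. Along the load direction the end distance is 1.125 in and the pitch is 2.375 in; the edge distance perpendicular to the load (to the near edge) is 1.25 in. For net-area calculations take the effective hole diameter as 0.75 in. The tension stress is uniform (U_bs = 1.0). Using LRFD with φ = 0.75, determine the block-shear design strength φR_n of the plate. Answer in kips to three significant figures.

Shear plane L_v = 1.125 + 3·2.375 = 8.25 in; A_gv = 8.25 × 0.5 = 4.125 in².
A_nv = (8.25 − 3.5·0.75) × 0.5 = 2.812 in².
A_nt = (1.25 − 0.5·0.75) × 0.5 = 0.4375 in².
0.6 F_u A_nv = 109.7 kips; 0.6 F_y A_gv = 123.8 kips → shear rupture governs the shear term.
R_n = 109.7 + 1.0 × 65 × 0.4375 = 138.1 kips.
Design strength φR_n = 0.75 × 138.1 = 104 kips.

104 kips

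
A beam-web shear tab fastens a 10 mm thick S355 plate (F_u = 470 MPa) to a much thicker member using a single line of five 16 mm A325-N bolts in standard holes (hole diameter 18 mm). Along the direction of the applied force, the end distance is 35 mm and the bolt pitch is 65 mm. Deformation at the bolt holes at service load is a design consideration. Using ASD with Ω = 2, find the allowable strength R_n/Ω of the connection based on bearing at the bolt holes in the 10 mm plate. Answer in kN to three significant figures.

434 kN

Per bolt r_n = 1.2 l_c t F_u ≤ 2.4 d t F_u; upper limit = 2.4 × 16 × 10 × 470 / 1000 = 180.5 kN.
Edge bolt: l_c = 35 − 18/2 = 26 mm → 1.2 × 26 × 10 × 470 / 1000 = 146.6 → r_n = 146.6 kN.
Interior bolts: l_c = 65 − 18 = 47 mm → 1.2 × 47 × 10 × 470 / 1000 = 265.1 → r_n = 180.5 kN.
R_n = 1 × 146.6 + 4 × 180.5 = 868.6 kN.
Allowable strength R_n/Ω = 868.6 / 2 = 434 kN.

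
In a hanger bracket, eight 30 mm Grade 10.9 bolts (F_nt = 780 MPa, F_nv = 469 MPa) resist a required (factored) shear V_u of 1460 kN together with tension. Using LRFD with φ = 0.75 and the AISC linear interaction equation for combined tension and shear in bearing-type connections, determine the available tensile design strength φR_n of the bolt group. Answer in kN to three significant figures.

1870 kN

A_b = π·30²/4 = 706.9 mm²; f_rv = 1460 × 1000 / (8 × 706.9) = 258.2 MPa.
F'_nt = 1.3 F_nt − (F_nt / φF_nv) f_rv = 1.3·780 − (780/(0.75·469))·258.2 = 441.5 MPa, capped at F_nt → F'_nt = 441.5 MPa.
R_n = F'_nt · A_b · n = 441.5 × 706.9 × 8 / 1000 = 2497 kN.
Design strength φR_n = 0.75 × 2497 = 1870 kN.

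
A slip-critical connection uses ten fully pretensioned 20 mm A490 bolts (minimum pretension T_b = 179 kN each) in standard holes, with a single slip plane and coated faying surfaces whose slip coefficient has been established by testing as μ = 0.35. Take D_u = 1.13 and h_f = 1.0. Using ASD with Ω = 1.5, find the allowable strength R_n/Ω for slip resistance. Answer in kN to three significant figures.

472 kN

R_n = μ · D_u · h_f · T_b · n_s · n_b = 0.35 × 1.13 × 1.0 × 179 × 1 × 10 = 707.9 kN.
Allowable strength R_n/Ω = 707.9 / 1.5 = 472 kN.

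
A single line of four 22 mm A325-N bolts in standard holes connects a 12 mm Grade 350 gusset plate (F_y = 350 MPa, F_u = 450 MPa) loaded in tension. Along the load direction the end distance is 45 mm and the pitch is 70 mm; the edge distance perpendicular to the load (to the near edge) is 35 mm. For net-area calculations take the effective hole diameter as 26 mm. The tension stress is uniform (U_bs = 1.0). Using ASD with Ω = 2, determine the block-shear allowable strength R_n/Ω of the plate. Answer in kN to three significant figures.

Shear plane L_v = 45 + 3·70 = 255 mm; A_gv = 255 × 12 = 3060 mm².
A_nv = (255 − 3.5·26) × 12 = 1968 mm².
A_nt = (35 − 0.5·26) × 12 = 264 mm².
0.6 F_u A_nv = 531.4 kN; 0.6 F_y A_gv = 642.6 kN → shear rupture governs the shear term.
R_n = 531.4 + 1.0 × 450 × 264 / 1000 = 650.2 kN.
Allowable strength R_n/Ω = 650.2 / 2 = 325 kN.

325 kN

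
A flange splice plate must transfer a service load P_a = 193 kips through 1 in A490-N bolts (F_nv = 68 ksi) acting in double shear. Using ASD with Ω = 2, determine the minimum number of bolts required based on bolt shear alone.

A_b = π·1²/4 = 0.7854 in².
Per-bolt allowable strength R_n/Ω = 68 × 0.7854 × 2 / 2 = 53.41 kips.
n ≥ 193 / 53.41 = 3.614 → use 4 bolts.

4 bolts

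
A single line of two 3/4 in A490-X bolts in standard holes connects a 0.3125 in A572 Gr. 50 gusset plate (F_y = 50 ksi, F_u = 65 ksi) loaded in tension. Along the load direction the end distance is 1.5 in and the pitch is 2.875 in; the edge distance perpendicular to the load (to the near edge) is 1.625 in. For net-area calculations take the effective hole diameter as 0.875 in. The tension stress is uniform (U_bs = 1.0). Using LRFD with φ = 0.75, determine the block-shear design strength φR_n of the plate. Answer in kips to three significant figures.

Shear plane L_v = 1.5 + 1·2.875 = 4.375 in; A_gv = 4.375 × 0.3125 = 1.367 in².
A_nv = (4.375 − 1.5·0.875) × 0.3125 = 0.957 in².
A_nt = (1.625 − 0.5·0.875) × 0.3125 = 0.3711 in².
0.6 F_u A_nv = 37.32 kips; 0.6 F_y A_gv = 41.02 kips → shear rupture governs the shear term.
R_n = 37.32 + 1.0 × 65 × 0.3711 = 61.45 kips.
Design strength φR_n = 0.75 × 61.45 = 46.1 kips.

46.1 kips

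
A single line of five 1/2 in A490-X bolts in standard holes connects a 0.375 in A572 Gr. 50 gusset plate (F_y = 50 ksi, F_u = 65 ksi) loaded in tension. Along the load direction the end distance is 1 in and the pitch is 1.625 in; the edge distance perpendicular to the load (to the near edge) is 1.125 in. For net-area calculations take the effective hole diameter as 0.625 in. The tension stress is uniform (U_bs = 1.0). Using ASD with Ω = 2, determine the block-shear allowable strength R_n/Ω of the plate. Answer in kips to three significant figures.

44.2 kips

Shear plane L_v = 1 + 4·1.625 = 7.5 in; A_gv = 7.5 × 0.375 = 2.812 in².
A_nv = (7.5 − 4.5·0.625) × 0.375 = 1.758 in².
A_nt = (1.125 − 0.5·0.625) × 0.375 = 0.3047 in².
0.6 F_u A_nv = 68.55 kips; 0.6 F_y A_gv = 84.38 kips → shear rupture governs the shear term.
R_n = 68.55 + 1.0 × 65 × 0.3047 = 88.36 kips.
Allowable strength R_n/Ω = 88.36 / 2 = 44.2 kips.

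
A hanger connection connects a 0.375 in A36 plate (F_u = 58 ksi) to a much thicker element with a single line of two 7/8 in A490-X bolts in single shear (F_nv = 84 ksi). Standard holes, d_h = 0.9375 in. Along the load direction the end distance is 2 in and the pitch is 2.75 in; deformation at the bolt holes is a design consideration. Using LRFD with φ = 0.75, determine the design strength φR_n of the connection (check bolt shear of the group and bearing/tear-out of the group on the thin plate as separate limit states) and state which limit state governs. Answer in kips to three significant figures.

64.2 kips (bearing governs)

Bolt shear: A_b = π·0.875²/4 = 0.6013 in²; R_n = 84 × 0.6013 × 2 × 1 = 101 kips → 0.75 × 101 = 75.8 kips.
Bearing (1.2 l_c t F_u ≤ 2.4 d t F_u): upper limit = 2.4·0.875·0.375·58 = 45.68 kips.
  Edge l_c = 2 − 0.9375/2 = 1.531 → r_n = 39.97 kips; interior l_c = 2.75 − 0.9375 = 1.812 → r_n = 45.68 kips.
  R_n,bearing = 1·39.97 + 1·45.68 = 85.64 kips → 0.75 × 85.64 = 64.2 kips.
Bearing governs: 64.2 kips.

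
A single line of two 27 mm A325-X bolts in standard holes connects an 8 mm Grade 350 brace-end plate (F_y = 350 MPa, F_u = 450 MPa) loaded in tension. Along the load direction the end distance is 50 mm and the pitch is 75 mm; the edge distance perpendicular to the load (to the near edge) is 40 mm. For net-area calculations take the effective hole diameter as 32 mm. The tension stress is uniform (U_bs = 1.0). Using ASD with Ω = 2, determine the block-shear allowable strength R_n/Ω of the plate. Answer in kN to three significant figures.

Shear plane L_v = 50 + 1·75 = 125 mm; A_gv = 125 × 8 = 1000 mm².
A_nv = (125 − 1.5·32) × 8 = 616 mm².
A_nt = (40 − 0.5·32) × 8 = 192 mm².
0.6 F_u A_nv = 166.3 kN; 0.6 F_y A_gv = 210 kN → shear rupture governs the shear term.
R_n = 166.3 + 1.0 × 450 × 192 / 1000 = 252.7 kN.
Allowable strength R_n/Ω = 252.7 / 2 = 126 kN.

126 kN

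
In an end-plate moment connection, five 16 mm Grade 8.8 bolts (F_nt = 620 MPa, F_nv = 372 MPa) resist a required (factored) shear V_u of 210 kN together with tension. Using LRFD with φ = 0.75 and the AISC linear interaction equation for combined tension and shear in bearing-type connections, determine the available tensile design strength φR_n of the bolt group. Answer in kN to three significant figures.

258 kN

A_b = π·16²/4 = 201.1 mm²; f_rv = 210 × 1000 / (5 × 201.1) = 208.9 MPa.
F'_nt = 1.3 F_nt − (F_nt / φF_nv) f_rv = 1.3·620 − (620/(0.75·372))·208.9 = 341.8 MPa, capped at F_nt → F'_nt = 341.8 MPa.
R_n = F'_nt · A_b · n = 341.8 × 201.1 × 5 / 1000 = 343.6 kN.
Design strength φR_n = 0.75 × 343.6 = 258 kN.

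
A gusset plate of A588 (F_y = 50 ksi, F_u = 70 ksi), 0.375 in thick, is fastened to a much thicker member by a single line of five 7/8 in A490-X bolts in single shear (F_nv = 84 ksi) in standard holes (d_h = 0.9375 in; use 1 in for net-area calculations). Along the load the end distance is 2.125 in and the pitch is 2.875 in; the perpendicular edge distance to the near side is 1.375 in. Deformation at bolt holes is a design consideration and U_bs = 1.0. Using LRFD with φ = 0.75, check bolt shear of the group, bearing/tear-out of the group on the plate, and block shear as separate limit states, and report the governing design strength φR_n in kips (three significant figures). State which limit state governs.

125 kips (block shear governs)

Bolt shear: A_b = π·0.875²/4 = 0.6013 in²; R_n = 84 × 0.6013 × 5 × 1 = 252.6 kips → 0.75 × 252.6 = 189 kips.
Bearing: edge l_c = 1.656, r_n = 52.17 kips; interior l_c = 1.938, r_n = 55.13 kips; R_n = 52.17 + 4·55.13 = 272.7 kips → 205 kips.
Block shear: A_gv = 5.109, A_nv = 3.422, A_nt = 0.3281 in²; R_n = min(0.6F_uA_nv, 0.6F_yA_gv) + U_bs·F_u·A_nt = 166.7 kips → 125 kips.
Block shear governs: 125 kips.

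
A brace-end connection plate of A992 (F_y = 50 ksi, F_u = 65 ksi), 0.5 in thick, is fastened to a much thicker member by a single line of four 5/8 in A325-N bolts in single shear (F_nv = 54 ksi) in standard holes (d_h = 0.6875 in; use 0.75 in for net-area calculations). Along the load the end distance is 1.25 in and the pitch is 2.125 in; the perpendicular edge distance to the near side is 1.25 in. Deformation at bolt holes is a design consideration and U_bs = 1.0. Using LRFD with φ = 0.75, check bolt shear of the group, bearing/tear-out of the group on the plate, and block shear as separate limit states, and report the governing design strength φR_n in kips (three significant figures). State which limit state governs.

Bolt shear: A_b = π·0.625²/4 = 0.3068 in²; R_n = 54 × 0.3068 × 4 × 1 = 66.27 kips → 0.75 × 66.27 = 49.7 kips.
Bearing: edge l_c = 0.9062, r_n = 35.34 kips; interior l_c = 1.438, r_n = 48.75 kips; R_n = 35.34 + 3·48.75 = 181.6 kips → 136 kips.
Block shear: A_gv = 3.812, A_nv = 2.5, A_nt = 0.4375 in²; R_n = min(0.6F_uA_nv, 0.6F_yA_gv) + U_bs·F_u·A_nt = 125.9 kips → 94.5 kips.
Bolt shear governs: 49.7 kips.

49.7 kips (bolt shear governs)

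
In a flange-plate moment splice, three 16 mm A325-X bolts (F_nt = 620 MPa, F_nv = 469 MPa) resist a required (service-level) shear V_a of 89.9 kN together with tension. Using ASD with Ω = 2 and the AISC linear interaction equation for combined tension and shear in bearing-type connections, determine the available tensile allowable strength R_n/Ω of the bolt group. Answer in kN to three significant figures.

124 kN

A_b = π·16²/4 = 201.1 mm²; f_rv = 89.9 × 1000 / (3 × 201.1) = 149 MPa.
F'_nt = 1.3 F_nt − (Ω F_nt / F_nv) f_rv = 1.3·620 − (2·620/469)·149 = 411.9 MPa, capped at F_nt → F'_nt = 411.9 MPa.
R_n = F'_nt · A_b · n = 411.9 × 201.1 × 3 / 1000 = 248.5 kN.
Allowable strength R_n/Ω = 248.5 / 2 = 124 kN.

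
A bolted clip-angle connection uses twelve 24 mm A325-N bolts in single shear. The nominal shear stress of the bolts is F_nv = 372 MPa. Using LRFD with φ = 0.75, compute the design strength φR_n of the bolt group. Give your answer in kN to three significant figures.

A_b = π × 24² / 4 = 452.4 mm².
R_n = F_nv · A_b · n · n_s = 372 × 452.4 × 12 × 1 / 1000 = 2019 kN.
Design strength φR_n = 0.75 × 2019 = 1510 kN.

1510 kN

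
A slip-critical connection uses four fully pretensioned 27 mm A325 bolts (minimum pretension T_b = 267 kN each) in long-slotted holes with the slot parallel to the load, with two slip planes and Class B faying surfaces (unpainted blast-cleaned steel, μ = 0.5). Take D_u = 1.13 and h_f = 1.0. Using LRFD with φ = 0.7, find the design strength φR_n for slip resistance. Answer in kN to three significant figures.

R_n = μ · D_u · h_f · T_b · n_s · n_b = 0.5 × 1.13 × 1.0 × 267 × 2 × 4 = 1207 kN.
Design strength φR_n = 0.7 × 1207 = 845 kN.

845 kN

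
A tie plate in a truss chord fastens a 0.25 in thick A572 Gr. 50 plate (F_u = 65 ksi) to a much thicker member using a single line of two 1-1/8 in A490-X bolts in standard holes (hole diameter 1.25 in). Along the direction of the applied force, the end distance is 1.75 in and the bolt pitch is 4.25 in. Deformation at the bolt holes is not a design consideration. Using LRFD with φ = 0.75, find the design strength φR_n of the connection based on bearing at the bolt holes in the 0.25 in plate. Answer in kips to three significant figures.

Per bolt r_n = 1.5 l_c t F_u ≤ 3.0 d t F_u; upper limit = 3.0 × 1.125 × 0.25 × 65 = 54.84 kips.
Edge bolt: l_c = 1.75 − 1.25/2 = 1.125 in → 1.5 × 1.125 × 0.25 × 65 = 27.42 → r_n = 27.42 kips.
Interior bolts: l_c = 4.25 − 1.25 = 3 in → 1.5 × 3 × 0.25 × 65 = 73.12 → r_n = 54.84 kips.
R_n = 1 × 27.42 + 1 × 54.84 = 82.27 kips.
Design strength φR_n = 0.75 × 82.27 = 61.7 kips.

61.7 kips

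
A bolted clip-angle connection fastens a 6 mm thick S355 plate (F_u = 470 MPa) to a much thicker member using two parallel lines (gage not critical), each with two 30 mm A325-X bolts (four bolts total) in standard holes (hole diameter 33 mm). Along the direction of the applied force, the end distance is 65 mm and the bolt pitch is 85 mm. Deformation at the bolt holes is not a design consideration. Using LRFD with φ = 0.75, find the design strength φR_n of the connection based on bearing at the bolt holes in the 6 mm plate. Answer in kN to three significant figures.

Per bolt r_n = 1.5 l_c t F_u ≤ 3.0 d t F_u; upper limit = 3.0 × 30 × 6 × 470 / 1000 = 253.8 kN.
Edge bolt: l_c = 65 − 33/2 = 48.5 mm → 1.5 × 48.5 × 6 × 470 / 1000 = 205.2 → r_n = 205.2 kN.
Interior bolts: l_c = 85 − 33 = 52 mm → 1.5 × 52 × 6 × 470 / 1000 = 220 → r_n = 220 kN.
R_n = 2 × 205.2 + 2 × 220 = 850.2 kN.
Design strength φR_n = 0.75 × 850.2 = 638 kN.

638 kN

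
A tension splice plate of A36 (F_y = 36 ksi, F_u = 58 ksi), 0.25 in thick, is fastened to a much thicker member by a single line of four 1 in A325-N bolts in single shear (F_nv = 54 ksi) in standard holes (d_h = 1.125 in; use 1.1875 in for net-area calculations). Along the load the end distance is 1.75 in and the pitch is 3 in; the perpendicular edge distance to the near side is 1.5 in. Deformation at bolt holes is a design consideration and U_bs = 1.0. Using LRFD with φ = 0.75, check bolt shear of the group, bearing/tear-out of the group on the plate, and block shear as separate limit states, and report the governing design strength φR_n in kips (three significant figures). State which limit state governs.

Bolt shear: A_b = π·1²/4 = 0.7854 in²; R_n = 54 × 0.7854 × 4 × 1 = 169.6 kips → 0.75 × 169.6 = 127 kips.
Bearing: edge l_c = 1.188, r_n = 20.66 kips; interior l_c = 1.875, r_n = 32.62 kips; R_n = 20.66 + 3·32.62 = 118.5 kips → 88.9 kips.
Block shear: A_gv = 2.688, A_nv = 1.648, A_nt = 0.2266 in²; R_n = min(0.6F_uA_nv, 0.6F_yA_gv) + U_bs·F_u·A_nt = 70.51 kips → 52.9 kips.
Block shear governs: 52.9 kips.

52.9 kips (block shear governs)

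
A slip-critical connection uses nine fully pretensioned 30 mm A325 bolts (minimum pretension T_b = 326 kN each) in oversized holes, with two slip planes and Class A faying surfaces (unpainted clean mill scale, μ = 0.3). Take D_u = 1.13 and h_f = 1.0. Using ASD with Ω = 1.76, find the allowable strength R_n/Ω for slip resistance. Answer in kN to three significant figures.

R_n = μ · D_u · h_f · T_b · n_s · n_b = 0.3 × 1.13 × 1.0 × 326 × 2 × 9 = 1989 kN.
Allowable strength R_n/Ω = 1989 / 1.76 = 1130 kN.

1130 kN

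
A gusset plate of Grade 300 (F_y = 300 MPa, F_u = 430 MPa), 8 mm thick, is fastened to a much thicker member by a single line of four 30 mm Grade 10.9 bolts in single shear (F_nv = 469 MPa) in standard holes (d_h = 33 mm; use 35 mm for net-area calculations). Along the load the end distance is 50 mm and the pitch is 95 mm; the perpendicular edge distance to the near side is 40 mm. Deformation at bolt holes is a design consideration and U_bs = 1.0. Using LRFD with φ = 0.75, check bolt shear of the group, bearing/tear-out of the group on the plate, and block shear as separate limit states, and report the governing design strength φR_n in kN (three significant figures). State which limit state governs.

Bolt shear: A_b = π·30²/4 = 706.9 mm²; R_n = 469 × 706.9 × 4 × 1 / 1000 = 1326 kN → 0.75 × 1326 = 995 kN.
Bearing: edge l_c = 33.5, r_n = 138.3 kN; interior l_c = 62, r_n = 247.7 kN; R_n = 138.3 + 3·247.7 = 881.3 kN → 661 kN.
Block shear: A_gv = 2680, A_nv = 1700, A_nt = 180 mm²; R_n = min(0.6F_uA_nv, 0.6F_yA_gv) + U_bs·F_u·A_nt = 516 kN → 387 kN.
Block shear governs: 387 kN.

387 kN (block shear governs)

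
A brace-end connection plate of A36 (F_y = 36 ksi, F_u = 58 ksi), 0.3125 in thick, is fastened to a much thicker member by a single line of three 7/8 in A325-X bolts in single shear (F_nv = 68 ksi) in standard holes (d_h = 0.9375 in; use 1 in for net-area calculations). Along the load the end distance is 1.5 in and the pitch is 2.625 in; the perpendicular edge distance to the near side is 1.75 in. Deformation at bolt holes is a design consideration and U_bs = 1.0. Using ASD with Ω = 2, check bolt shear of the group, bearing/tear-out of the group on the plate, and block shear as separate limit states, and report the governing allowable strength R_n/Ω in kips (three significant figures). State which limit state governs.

Bolt shear: A_b = π·0.875²/4 = 0.6013 in²; R_n = 68 × 0.6013 × 3 × 1 = 122.7 kips → 122.7 / 2 = 61.3 kips.
Bearing: edge l_c = 1.031, r_n = 22.43 kips; interior l_c = 1.688, r_n = 36.7 kips; R_n = 22.43 + 2·36.7 = 95.84 kips → 47.9 kips.
Block shear: A_gv = 2.109, A_nv = 1.328, A_nt = 0.3906 in²; R_n = min(0.6F_uA_nv, 0.6F_yA_gv) + U_bs·F_u·A_nt = 68.22 kips → 34.1 kips.
Block shear governs: 34.1 kips.

34.1 kips (block shear governs)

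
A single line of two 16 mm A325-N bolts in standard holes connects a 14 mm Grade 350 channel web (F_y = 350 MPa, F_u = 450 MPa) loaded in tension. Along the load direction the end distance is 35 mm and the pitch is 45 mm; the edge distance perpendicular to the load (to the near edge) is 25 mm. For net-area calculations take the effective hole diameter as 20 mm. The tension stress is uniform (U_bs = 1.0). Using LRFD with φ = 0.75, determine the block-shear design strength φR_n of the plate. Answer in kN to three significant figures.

Shear plane L_v = 35 + 1·45 = 80 mm; A_gv = 80 × 14 = 1120 mm².
A_nv = (80 − 1.5·20) × 14 = 700 mm².
A_nt = (25 − 0.5·20) × 14 = 210 mm².
0.6 F_u A_nv = 189 kN; 0.6 F_y A_gv = 235.2 kN → shear rupture governs the shear term.
R_n = 189 + 1.0 × 450 × 210 / 1000 = 283.5 kN.
Design strength φR_n = 0.75 × 283.5 = 213 kN.

213 kN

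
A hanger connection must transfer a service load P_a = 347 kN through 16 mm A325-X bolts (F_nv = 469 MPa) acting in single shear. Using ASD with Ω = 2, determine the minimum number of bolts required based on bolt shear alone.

A_b = π·16²/4 = 201.1 mm².
Per-bolt allowable strength R_n/Ω = 469 × 201.1 × 1 / 1000 / 2 = 47.15 kN.
n ≥ 347 / 47.15 = 7.36 → use 8 bolts.

8 bolts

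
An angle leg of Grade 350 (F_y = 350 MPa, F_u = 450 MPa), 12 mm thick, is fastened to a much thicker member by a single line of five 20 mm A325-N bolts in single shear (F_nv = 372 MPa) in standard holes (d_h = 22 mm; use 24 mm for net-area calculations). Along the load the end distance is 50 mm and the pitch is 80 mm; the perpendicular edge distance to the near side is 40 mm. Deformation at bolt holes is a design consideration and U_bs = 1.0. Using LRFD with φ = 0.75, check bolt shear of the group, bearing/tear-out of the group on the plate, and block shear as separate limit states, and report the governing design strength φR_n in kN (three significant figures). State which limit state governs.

Bolt shear: A_b = π·20²/4 = 314.2 mm²; R_n = 372 × 314.2 × 5 × 1 / 1000 = 584.3 kN → 0.75 × 584.3 = 438 kN.
Bearing: edge l_c = 39, r_n = 252.7 kN; interior l_c = 58, r_n = 259.2 kN; R_n = 252.7 + 4·259.2 = 1290 kN → 967 kN.
Block shear: A_gv = 4440, A_nv = 3144, A_nt = 336 mm²; R_n = min(0.6F_uA_nv, 0.6F_yA_gv) + U_bs·F_u·A_nt = 1000 kN → 750 kN.
Bolt shear governs: 438 kN.

438 kN (bolt shear governs)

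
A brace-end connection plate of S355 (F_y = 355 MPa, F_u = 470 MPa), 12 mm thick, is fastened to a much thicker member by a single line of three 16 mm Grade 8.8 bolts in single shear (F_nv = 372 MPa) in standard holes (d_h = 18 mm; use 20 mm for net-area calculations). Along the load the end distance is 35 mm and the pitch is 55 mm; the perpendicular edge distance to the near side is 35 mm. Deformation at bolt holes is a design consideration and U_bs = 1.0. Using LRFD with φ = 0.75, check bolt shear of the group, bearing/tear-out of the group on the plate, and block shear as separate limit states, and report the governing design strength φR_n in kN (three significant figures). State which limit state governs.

168 kN (bolt shear governs)

Bolt shear: A_b = π·16²/4 = 201.1 mm²; R_n = 372 × 201.1 × 3 × 1 / 1000 = 224.4 kN → 0.75 × 224.4 = 168 kN.
Bearing: edge l_c = 26, r_n = 176 kN; interior l_c = 37, r_n = 216.6 kN; R_n = 176 + 2·216.6 = 609.1 kN → 457 kN.
Block shear: A_gv = 1740, A_nv = 1140, A_nt = 300 mm²; R_n = min(0.6F_uA_nv, 0.6F_yA_gv) + U_bs·F_u·A_nt = 462.5 kN → 347 kN.
Bolt shear governs: 168 kN.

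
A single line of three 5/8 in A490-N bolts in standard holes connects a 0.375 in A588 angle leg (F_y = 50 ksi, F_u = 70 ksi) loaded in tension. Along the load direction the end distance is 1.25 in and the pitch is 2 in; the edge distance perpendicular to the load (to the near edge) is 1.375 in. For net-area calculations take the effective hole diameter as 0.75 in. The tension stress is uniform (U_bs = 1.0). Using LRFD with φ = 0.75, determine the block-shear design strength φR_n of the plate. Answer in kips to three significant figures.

Shear plane L_v = 1.25 + 2·2 = 5.25 in; A_gv = 5.25 × 0.375 = 1.969 in².
A_nv = (5.25 − 2.5·0.75) × 0.375 = 1.266 in².
A_nt = (1.375 − 0.5·0.75) × 0.375 = 0.375 in².
0.6 F_u A_nv = 53.16 kips; 0.6 F_y A_gv = 59.06 kips → shear rupture governs the shear term.
R_n = 53.16 + 1.0 × 70 × 0.375 = 79.41 kips.
Design strength φR_n = 0.75 × 79.41 = 59.6 kips.

59.6 kips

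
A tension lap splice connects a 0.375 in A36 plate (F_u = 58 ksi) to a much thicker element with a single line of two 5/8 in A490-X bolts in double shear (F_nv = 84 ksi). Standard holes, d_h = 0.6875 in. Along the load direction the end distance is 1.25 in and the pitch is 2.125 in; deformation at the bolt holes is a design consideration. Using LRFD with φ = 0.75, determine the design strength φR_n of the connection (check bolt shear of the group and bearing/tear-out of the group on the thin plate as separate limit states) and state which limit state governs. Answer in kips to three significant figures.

Bolt shear: A_b = π·0.625²/4 = 0.3068 in²; R_n = 84 × 0.3068 × 2 × 2 = 103.1 kips → 0.75 × 103.1 = 77.3 kips.
Bearing (1.2 l_c t F_u ≤ 2.4 d t F_u): upper limit = 2.4·0.625·0.375·58 = 32.62 kips.
  Edge l_c = 1.25 − 0.6875/2 = 0.9062 → r_n = 23.65 kips; interior l_c = 2.125 − 0.6875 = 1.438 → r_n = 32.62 kips.
  R_n,bearing = 1·23.65 + 1·32.62 = 56.28 kips → 0.75 × 56.28 = 42.2 kips.
Bearing governs: 42.2 kips.

42.2 kips (bearing governs)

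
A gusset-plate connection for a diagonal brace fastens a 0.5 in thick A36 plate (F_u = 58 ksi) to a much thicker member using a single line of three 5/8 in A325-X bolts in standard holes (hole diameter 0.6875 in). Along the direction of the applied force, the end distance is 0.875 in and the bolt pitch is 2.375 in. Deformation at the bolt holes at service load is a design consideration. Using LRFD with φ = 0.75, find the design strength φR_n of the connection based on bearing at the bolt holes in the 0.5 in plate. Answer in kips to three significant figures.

Per bolt r_n = 1.2 l_c t F_u ≤ 2.4 d t F_u; upper limit = 2.4 × 0.625 × 0.5 × 58 = 43.5 kips.
Edge bolt: l_c = 0.875 − 0.6875/2 = 0.5312 in → 1.2 × 0.5312 × 0.5 × 58 = 18.49 → r_n = 18.49 kips.
Interior bolts: l_c = 2.375 − 0.6875 = 1.688 in → 1.2 × 1.688 × 0.5 × 58 = 58.72 → r_n = 43.5 kips.
R_n = 1 × 18.49 + 2 × 43.5 = 105.5 kips.
Design strength φR_n = 0.75 × 105.5 = 79.1 kips.

79.1 kips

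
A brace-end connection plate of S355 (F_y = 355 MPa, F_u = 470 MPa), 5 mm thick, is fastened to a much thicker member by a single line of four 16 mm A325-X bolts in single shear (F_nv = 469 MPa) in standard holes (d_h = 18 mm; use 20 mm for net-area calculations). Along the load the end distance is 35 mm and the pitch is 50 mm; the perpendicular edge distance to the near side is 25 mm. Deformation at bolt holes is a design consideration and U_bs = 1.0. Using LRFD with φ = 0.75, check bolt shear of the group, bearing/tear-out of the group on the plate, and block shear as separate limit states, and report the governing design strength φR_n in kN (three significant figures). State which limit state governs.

Bolt shear: A_b = π·16²/4 = 201.1 mm²; R_n = 469 × 201.1 × 4 × 1 / 1000 = 377.2 kN → 0.75 × 377.2 = 283 kN.
Bearing: edge l_c = 26, r_n = 73.32 kN; interior l_c = 32, r_n = 90.24 kN; R_n = 73.32 + 3·90.24 = 344 kN → 258 kN.
Block shear: A_gv = 925, A_nv = 575, A_nt = 75 mm²; R_n = min(0.6F_uA_nv, 0.6F_yA_gv) + U_bs·F_u·A_nt = 197.4 kN → 148 kN.
Block shear governs: 148 kN.

148 kN (block shear governs)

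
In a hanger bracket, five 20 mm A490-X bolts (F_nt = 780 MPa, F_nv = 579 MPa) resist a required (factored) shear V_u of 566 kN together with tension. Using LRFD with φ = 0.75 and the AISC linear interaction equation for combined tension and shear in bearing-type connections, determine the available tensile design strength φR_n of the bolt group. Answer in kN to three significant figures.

432 kN

A_b = π·20²/4 = 314.2 mm²; f_rv = 566 × 1000 / (5 × 314.2) = 360.3 MPa.
F'_nt = 1.3 F_nt − (F_nt / φF_nv) f_rv = 1.3·780 − (780/(0.75·579))·360.3 = 366.8 MPa, capped at F_nt → F'_nt = 366.8 MPa.
R_n = F'_nt · A_b · n = 366.8 × 314.2 × 5 / 1000 = 576.1 kN.
Design strength φR_n = 0.75 × 576.1 = 432 kN.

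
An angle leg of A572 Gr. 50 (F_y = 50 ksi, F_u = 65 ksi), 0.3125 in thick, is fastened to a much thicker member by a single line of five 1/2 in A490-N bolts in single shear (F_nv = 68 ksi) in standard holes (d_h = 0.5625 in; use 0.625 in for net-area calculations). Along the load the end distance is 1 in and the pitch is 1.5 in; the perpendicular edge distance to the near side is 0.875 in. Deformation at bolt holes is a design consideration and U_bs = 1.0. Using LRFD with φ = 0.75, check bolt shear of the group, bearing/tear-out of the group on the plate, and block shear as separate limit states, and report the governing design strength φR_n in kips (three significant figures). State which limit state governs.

46.8 kips (block shear governs)

Bolt shear: A_b = π·0.5²/4 = 0.1963 in²; R_n = 68 × 0.1963 × 5 × 1 = 66.76 kips → 0.75 × 66.76 = 50.1 kips.
Bearing: edge l_c = 0.7188, r_n = 17.52 kips; interior l_c = 0.9375, r_n = 22.85 kips; R_n = 17.52 + 4·22.85 = 108.9 kips → 81.7 kips.
Block shear: A_gv = 2.188, A_nv = 1.309, A_nt = 0.1758 in²; R_n = min(0.6F_uA_nv, 0.6F_yA_gv) + U_bs·F_u·A_nt = 62.46 kips → 46.8 kips.
Block shear governs: 46.8 kips.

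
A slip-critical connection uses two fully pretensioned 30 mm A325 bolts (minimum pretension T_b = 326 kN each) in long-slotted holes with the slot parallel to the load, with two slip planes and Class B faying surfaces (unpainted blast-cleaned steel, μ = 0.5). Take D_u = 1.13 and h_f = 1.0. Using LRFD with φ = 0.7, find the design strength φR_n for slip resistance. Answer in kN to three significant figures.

516 kN

R_n = μ · D_u · h_f · T_b · n_s · n_b = 0.5 × 1.13 × 1.0 × 326 × 2 × 2 = 736.8 kN.
Design strength φR_n = 0.7 × 736.8 = 516 kN.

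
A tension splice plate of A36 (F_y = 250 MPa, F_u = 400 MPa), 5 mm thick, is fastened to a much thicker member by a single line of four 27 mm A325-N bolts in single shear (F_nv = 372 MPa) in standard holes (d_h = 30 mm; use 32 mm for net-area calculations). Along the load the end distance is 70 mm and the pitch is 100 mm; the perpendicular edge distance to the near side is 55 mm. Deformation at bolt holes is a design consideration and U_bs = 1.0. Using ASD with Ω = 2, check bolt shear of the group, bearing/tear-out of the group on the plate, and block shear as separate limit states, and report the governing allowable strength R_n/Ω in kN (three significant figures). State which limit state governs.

Bolt shear: A_b = π·27²/4 = 572.6 mm²; R_n = 372 × 572.6 × 4 × 1 / 1000 = 852 kN → 852 / 2 = 426 kN.
Bearing: edge l_c = 55, r_n = 129.6 kN; interior l_c = 70, r_n = 129.6 kN; R_n = 129.6 + 3·129.6 = 518.4 kN → 259 kN.
Block shear: A_gv = 1850, A_nv = 1290, A_nt = 195 mm²; R_n = min(0.6F_uA_nv, 0.6F_yA_gv) + U_bs·F_u·A_nt = 355.5 kN → 178 kN.
Block shear governs: 178 kN.

178 kN (block shear governs)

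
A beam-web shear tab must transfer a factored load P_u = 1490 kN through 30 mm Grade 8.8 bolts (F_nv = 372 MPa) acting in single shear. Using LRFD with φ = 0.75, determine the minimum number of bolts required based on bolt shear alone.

8 bolts

A_b = π·30²/4 = 706.9 mm².
Per-bolt design strength φR_n = 0.75 × 372 × 706.9 × 1 / 1000 = 197.2 kN.
n ≥ 1490 / 197.2 = 7.555 → use 8 bolts.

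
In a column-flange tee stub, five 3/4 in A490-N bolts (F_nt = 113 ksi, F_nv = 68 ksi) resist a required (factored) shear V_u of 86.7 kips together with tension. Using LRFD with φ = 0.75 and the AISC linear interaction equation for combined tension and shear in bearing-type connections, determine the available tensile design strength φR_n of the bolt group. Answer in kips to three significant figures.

99.3 kips

A_b = π·0.75²/4 = 0.4418 in²; f_rv = 86.7 / (5 × 0.4418) = 39.25 ksi.
F'_nt = 1.3 F_nt − (F_nt / φF_nv) f_rv = 1.3·113 − (113/(0.75·68))·39.25 = 59.93 ksi, capped at F_nt → F'_nt = 59.93 ksi.
R_n = F'_nt · A_b · n = 59.93 × 0.4418 × 5 = 132.4 kips.
Design strength φR_n = 0.75 × 132.4 = 99.3 kips.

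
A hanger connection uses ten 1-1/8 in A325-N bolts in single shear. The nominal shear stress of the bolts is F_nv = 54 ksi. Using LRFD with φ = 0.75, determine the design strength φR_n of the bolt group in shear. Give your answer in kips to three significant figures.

403 kips

A_b = π × 1.125² / 4 = 0.994 in².
R_n = F_nv · A_b · n · n_s = 54 × 0.994 × 10 × 1 = 536.8 kips.
Design strength φR_n = 0.75 × 536.8 = 403 kips.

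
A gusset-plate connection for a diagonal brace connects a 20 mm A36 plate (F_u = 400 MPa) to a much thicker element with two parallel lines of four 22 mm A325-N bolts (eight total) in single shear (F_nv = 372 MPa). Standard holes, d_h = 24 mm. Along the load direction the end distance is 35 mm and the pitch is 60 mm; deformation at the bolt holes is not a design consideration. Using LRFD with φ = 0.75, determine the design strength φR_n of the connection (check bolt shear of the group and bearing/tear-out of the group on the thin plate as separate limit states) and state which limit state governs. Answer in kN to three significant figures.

Bolt shear: A_b = π·22²/4 = 380.1 mm²; R_n = 372 × 380.1 × 8 × 1 / 1000 = 1131 kN → 0.75 × 1131 = 848 kN.
Bearing (1.5 l_c t F_u ≤ 3.0 d t F_u): upper limit = 3.0·22·20·400 / 1000 = 528 kN.
  Edge l_c = 35 − 24/2 = 23 → r_n = 276 kN; interior l_c = 60 − 24 = 36 → r_n = 432 kN.
  R_n,bearing = 2·276 + 6·432 = 3144 kN → 0.75 × 3144 = 2360 kN.
Bolt shear governs: 848 kN.

848 kN (bolt shear governs)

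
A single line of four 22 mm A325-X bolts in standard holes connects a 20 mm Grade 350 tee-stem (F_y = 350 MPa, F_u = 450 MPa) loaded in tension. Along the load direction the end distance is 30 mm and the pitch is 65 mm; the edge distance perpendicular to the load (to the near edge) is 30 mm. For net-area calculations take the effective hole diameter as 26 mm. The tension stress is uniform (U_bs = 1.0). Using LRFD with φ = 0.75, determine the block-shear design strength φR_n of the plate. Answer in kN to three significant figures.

Shear plane L_v = 30 + 3·65 = 225 mm; A_gv = 225 × 20 = 4500 mm².
A_nv = (225 − 3.5·26) × 20 = 2680 mm².
A_nt = (30 − 0.5·26) × 20 = 340 mm².
0.6 F_u A_nv = 723.6 kN; 0.6 F_y A_gv = 945 kN → shear rupture governs the shear term.
R_n = 723.6 + 1.0 × 450 × 340 / 1000 = 876.6 kN.
Design strength φR_n = 0.75 × 876.6 = 657 kN.

657 kN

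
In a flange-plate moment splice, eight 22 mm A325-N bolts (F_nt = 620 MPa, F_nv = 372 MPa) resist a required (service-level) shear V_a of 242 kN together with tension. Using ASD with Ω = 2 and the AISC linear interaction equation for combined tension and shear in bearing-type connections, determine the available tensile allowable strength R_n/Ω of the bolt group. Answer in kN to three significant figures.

A_b = π·22²/4 = 380.1 mm²; f_rv = 242 × 1000 / (8 × 380.1) = 79.58 MPa.
F'_nt = 1.3 F_nt − (Ω F_nt / F_nv) f_rv = 1.3·620 − (2·620/372)·79.58 = 540.7 MPa, capped at F_nt → F'_nt = 540.7 MPa.
R_n = F'_nt · A_b · n = 540.7 × 380.1 × 8 / 1000 = 1644 kN.
Allowable strength R_n/Ω = 1644 / 2 = 822 kN.

822 kN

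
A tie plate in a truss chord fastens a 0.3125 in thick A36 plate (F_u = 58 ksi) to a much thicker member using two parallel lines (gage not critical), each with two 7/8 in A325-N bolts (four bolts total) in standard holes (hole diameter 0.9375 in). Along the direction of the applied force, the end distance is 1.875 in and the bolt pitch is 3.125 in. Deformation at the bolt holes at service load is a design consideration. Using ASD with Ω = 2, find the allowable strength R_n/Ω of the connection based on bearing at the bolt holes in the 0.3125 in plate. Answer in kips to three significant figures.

68.6 kips

Per bolt r_n = 1.2 l_c t F_u ≤ 2.4 d t F_u; upper limit = 2.4 × 0.875 × 0.3125 × 58 = 38.06 kips.
Edge bolt: l_c = 1.875 − 0.9375/2 = 1.406 in → 1.2 × 1.406 × 0.3125 × 58 = 30.59 → r_n = 30.59 kips.
Interior bolts: l_c = 3.125 − 0.9375 = 2.188 in → 1.2 × 2.188 × 0.3125 × 58 = 47.58 → r_n = 38.06 kips.
R_n = 2 × 30.59 + 2 × 38.06 = 137.3 kips.
Allowable strength R_n/Ω = 137.3 / 2 = 68.6 kips.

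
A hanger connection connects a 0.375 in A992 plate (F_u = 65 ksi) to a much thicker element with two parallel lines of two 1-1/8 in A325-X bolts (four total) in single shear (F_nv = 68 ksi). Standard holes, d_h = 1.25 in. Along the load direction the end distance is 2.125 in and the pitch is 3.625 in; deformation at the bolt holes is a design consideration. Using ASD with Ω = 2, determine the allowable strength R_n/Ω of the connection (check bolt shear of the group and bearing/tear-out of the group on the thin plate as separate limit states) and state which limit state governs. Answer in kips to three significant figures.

Bolt shear: A_b = π·1.125²/4 = 0.994 in²; R_n = 68 × 0.994 × 4 × 1 = 270.4 kips → 270.4 / 2 = 135 kips.
Bearing (1.2 l_c t F_u ≤ 2.4 d t F_u): upper limit = 2.4·1.125·0.375·65 = 65.81 kips.
  Edge l_c = 2.125 − 1.25/2 = 1.5 → r_n = 43.87 kips; interior l_c = 3.625 − 1.25 = 2.375 → r_n = 65.81 kips.
  R_n,bearing = 2·43.87 + 2·65.81 = 219.4 kips → 219.4 / 2 = 110 kips.
Bearing governs: 110 kips.

110 kips (bearing governs)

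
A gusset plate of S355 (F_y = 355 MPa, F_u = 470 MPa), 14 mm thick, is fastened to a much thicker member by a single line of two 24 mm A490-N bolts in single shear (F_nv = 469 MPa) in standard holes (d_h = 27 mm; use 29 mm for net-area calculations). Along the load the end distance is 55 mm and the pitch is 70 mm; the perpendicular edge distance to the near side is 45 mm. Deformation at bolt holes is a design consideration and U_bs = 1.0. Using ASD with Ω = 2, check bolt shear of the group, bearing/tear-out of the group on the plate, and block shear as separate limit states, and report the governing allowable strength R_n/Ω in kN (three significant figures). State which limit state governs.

Bolt shear: A_b = π·24²/4 = 452.4 mm²; R_n = 469 × 452.4 × 2 × 1 / 1000 = 424.3 kN → 424.3 / 2 = 212 kN.
Bearing: edge l_c = 41.5, r_n = 327.7 kN; interior l_c = 43, r_n = 339.5 kN; R_n = 327.7 + 1·339.5 = 667.2 kN → 334 kN.
Block shear: A_gv = 1750, A_nv = 1141, A_nt = 427 mm²; R_n = min(0.6F_uA_nv, 0.6F_yA_gv) + U_bs·F_u·A_nt = 522.5 kN → 261 kN.
Bolt shear governs: 212 kN.

212 kN (bolt shear governs)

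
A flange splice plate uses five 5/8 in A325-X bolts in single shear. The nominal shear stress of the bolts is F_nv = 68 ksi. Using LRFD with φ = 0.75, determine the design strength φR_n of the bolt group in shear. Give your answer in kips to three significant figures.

A_b = π × 0.625² / 4 = 0.3068 in².
R_n = F_nv · A_b · n · n_s = 68 × 0.3068 × 5 × 1 = 104.3 kips.
Design strength φR_n = 0.75 × 104.3 = 78.2 kips.

78.2 kips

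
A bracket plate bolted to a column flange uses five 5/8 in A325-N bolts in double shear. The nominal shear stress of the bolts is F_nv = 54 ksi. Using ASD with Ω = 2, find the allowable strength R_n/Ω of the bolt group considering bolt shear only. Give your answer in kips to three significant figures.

A_b = π × 0.625² / 4 = 0.3068 in².
R_n = F_nv · A_b · n · n_s = 54 × 0.3068 × 5 × 2 = 165.7 kips.
Allowable strength R_n/Ω = 165.7 / 2 = 82.8 kips.

82.8 kips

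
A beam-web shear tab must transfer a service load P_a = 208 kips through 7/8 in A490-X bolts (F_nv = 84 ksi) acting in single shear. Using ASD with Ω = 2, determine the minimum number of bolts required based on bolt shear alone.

9 bolts

A_b = π·0.875²/4 = 0.6013 in².
Per-bolt allowable strength R_n/Ω = 84 × 0.6013 × 1 / 2 = 25.26 kips.
n ≥ 208 / 25.26 = 8.236 → use 9 bolts.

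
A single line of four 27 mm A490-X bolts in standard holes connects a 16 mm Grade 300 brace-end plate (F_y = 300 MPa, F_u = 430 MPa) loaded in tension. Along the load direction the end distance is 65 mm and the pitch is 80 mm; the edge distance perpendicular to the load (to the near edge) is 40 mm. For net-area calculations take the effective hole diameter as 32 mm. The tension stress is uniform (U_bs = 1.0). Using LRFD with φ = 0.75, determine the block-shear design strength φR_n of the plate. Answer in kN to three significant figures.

Shear plane L_v = 65 + 3·80 = 305 mm; A_gv = 305 × 16 = 4880 mm².
A_nv = (305 − 3.5·32) × 16 = 3088 mm².
A_nt = (40 − 0.5·32) × 16 = 384 mm².
0.6 F_u A_nv = 796.7 kN; 0.6 F_y A_gv = 878.4 kN → shear rupture governs the shear term.
R_n = 796.7 + 1.0 × 430 × 384 / 1000 = 961.8 kN.
Design strength φR_n = 0.75 × 961.8 = 721 kN.

721 kN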